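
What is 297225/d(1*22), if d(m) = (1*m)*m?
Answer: 297225/484 ≈ 614.10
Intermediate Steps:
d(m) = m**2 (d(m) = m*m = m**2)
297225/d(1*22) = 297225/((1*22)**2) = 297225/(22**2) = 297225/484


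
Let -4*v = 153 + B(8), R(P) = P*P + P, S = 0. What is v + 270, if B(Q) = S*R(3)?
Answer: 927/4 ≈ 231.75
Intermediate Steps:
R(P) = P + P² (R(P) = P² + P = P + P²)
B(Q) = 0 (B(Q) = 0*(3*(1 + 3)) = 0*(3*4) = 0*12 = 0)
v = -153/4 (v = -(153 + 0)/4 = -¼*153 = -153/4 ≈ -38.250)
v + 270 = -153/4 + 270 = 927/4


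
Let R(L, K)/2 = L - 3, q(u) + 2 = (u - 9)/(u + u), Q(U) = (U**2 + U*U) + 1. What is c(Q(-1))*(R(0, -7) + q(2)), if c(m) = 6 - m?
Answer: -117/4 ≈ -29.250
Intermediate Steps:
Q(U) = 1 + 2*U**2 (Q(U) = (U**2 + U**2) + 1 = 2*U**2 + 1 = 1 + 2*U**2)
q(u) = -2 + (-9 + u)/(2*u) (q(u) = -2 + (u - 9)/(u + u) = -2 + (-9 + u)/((2*u)) = -2 + (-9 + u)*(1/(2*u)) = -2 + (-9 + u)/(2*u))
R(L, K) = -6 + 2*L (R(L, K) = 2*(L - 3) = 2*(-3 + L) = -6 + 2*L)
c(Q(-1))*(R(0, -7) + q(2)) = (6 - (1 + 2*(-1)**2))*((-6 + 2*0) + (3/2)*(-3 - 1*2)/2) = (6 - (1 + 2*1))*((-6 + 0) + (3/2)*(1/2)*(-3 - 2)) = (6 - (1 + 2))*(-6 + (3/2)*(1/2)*(-5)) = (6 - 1*3)*(-6 - 15/4) = (6 - 3)*(-39/4) = 3*(-39/4) = -117/4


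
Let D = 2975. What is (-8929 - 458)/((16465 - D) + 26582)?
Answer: -9387/40072 ≈ -0.23425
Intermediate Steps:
(-8929 - 458)/((16465 - D) + 26582) = (-8929 - 458)/((16465 - 1*2975) + 26582) = -9387/((16465 - 2975) + 26582) = -9387/(13490 + 26582) = -9387/40072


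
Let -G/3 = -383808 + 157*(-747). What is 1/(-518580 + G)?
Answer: 1/984681 ≈ 1.0156e-6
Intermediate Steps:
G = 1503261 (G = -3*(-383808 + 157*(-747)) = -3*(-383808 - 117279) = -3*(-501087) = 1503261)
1/(-518580 + G) = 1/(-518580 + 1503261) = 1/984681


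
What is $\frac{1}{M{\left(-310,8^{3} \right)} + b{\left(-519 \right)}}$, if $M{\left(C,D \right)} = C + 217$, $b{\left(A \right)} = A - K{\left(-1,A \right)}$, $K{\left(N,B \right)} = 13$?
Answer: $- \frac{1}{625} \approx -0.0016$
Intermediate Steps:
$b{\left(A \right)} = -13 + A$ ($b{\left(A \right)} = A - 13 = -13 + A$)
$M{\left(C,D \right)} = 217 + C$
$\frac{1}{M{\left(-310,8^{3} \right)} + b{\left(-519 \right)}} = \frac{1}{\left(217 - 310\right) - 532} = \frac{1}{-93 - 532} = \frac{1}{-625} = - \frac{1}{625}$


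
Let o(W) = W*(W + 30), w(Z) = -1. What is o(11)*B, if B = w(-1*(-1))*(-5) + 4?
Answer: 4059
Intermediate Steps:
B = 9 (B = -1*(-5) + 4 = 5 + 4 = 9)
o(W) = W*(30 + W)
o(11)*B = (11*(30 + 11))*9 = (11*41)*9 = 451*9 = 4059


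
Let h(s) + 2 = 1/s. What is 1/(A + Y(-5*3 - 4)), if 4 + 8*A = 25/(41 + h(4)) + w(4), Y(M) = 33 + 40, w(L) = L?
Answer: 314/22947 ≈ 0.013684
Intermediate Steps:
h(s) = -2 + 1/s
Y(M) = 73
A = 25/314 (A = -1/2 + (25/(41 + (-2 + 1/4)) + 4)/8 = -1/2 + (25/(41 - 7/4) + 4)/8 = -1/2 + (25/(157/4) + 4)/8 = -1/2 + ((4/157)*25 + 4)/8 = -1/2 + (100/157 + 4)/8 = -1/2 + (1/8)*(728/157) = -1/2 + 91/157 = 25/314 ≈ 0.079618)
1/(A + Y(-5*3 - 4)) = 1/(25/314 + 73) = 1/(22947/314) = 314/22947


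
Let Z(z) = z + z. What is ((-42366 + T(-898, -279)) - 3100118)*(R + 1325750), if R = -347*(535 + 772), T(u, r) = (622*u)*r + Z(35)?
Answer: 133183532650910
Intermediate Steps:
Z(z) = 2*z
T(u, r) = 70 + 622*r*u (T(u, r) = (622*u)*r + 2*35 = 622*r*u + 70 = 70 + 622*r*u)
R = -453529 (R = -347*1307 = -453529)
((-42366 + T(-898, -279)) - 3100118)*(R + 1325750) = ((-42366 + (70 + 622*(-279)*(-898))) - 3100118)*(-453529 + 1325750) = ((-42366 + (70 + 155837124)) - 3100118)*872221 = ((-42366 + 155837194) - 3100118)*872221 = (155794828 - 3100118)*872221 = 152694710*872221 = 133183532650910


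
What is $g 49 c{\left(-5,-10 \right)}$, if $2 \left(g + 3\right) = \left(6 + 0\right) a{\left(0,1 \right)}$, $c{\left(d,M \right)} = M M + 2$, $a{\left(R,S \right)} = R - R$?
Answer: $-14994$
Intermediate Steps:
$a{\left(R,S \right)} = 0$
$c{\left(d,M \right)} = 2 + M^{2}$ ($c{\left(d,M \right)} = M^{2} + 2 = 2 + M^{2}$)
$g = -3$ ($g = -3 + \frac{\left(6 + 0\right) 0}{2} = -3 + \frac{6 \cdot 0}{2} = -3 + \frac{1}{2} \cdot 0 = -3 + 0 = -3$)
$g 49 c{\left(-5,-10 \right)} = \left(-3\right) 49 \left(2 + \left(-10\right)^{2}\right) = - 147 \left(2 + 100\right) = \left(-147\right) 102 = -14994$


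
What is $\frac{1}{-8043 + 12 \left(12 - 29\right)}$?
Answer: $- \frac{1}{8247} \approx -0.00012126$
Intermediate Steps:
$\frac{1}{-8043 + 12 \left(12 - 29\right)} = \frac{1}{-8043 + 12 \left(-17\right)} = \frac{1}{-8043 - 204} = \frac{1}{-8247} = - \frac{1}{8247}$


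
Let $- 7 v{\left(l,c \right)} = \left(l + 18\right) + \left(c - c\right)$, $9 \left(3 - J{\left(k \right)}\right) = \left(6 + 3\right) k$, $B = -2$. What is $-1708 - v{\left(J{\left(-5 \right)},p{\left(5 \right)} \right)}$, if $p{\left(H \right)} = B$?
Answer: $- \frac{11930}{7} \approx -1704.3$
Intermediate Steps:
$p{\left(H \right)} = -2$
$J{\left(k \right)} = 3 - k$ ($J{\left(k \right)} = 3 - \frac{\left(6 + 3\right) k}{9} = 3 - \frac{9 k}{9} = 3 - k$)
$v{\left(l,c \right)} = - \frac{18}{7} - \frac{l}{7}$ ($v{\left(l,c \right)} = - \frac{\left(l + 18\right) + \left(c - c\right)}{7} = - \frac{\left(18 + l\right) + 0}{7} = - \frac{18 + l}{7} = - \frac{18}{7} - \frac{l}{7}$)
$-1708 - v{\left(J{\left(-5 \right)},p{\left(5 \right)} \right)} = -1708 - \left(- \frac{18}{7} - \frac{3 - -5}{7}\right) = -1708 - \left(- \frac{18}{7} - \frac{3 + 5}{7}\right) = -1708 - \left(- \frac{18}{7} - \frac{8}{7}\right) = -1708 - - \frac{26}{7} = -1708 + \frac{26}{7} = - \frac{11930}{7}$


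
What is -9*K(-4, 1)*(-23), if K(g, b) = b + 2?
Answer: 621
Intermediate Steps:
K(g, b) = 2 + b
-9*K(-4, 1)*(-23) = -9*(2 + 1)*(-23) = -9*3*(-23) = -27*(-23) = 621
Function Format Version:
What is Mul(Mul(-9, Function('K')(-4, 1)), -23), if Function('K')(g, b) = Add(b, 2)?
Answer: 621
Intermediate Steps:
Function('K')(g, b) = Add(2, b)
Mul(Mul(-9, Function('K')(-4, 1)), -23) = Mul(Mul(-9, Add(2, 1)), -23) = Mul(Mul(-9, 3), -23) = Mul(-27, -23) = 621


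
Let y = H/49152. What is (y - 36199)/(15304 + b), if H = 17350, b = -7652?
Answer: -889617949/188055552 ≈ -4.7306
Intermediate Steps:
y = 8675/24576 (y = 17350/49152 = 17350*(1/49152) = 8675/24576 ≈ 0.35299)
(y - 36199)/(15304 + b) = (8675/24576 - 36199)/(15304 - 7652) = -889617949/24576/7652 = -889617949/24576*1/7652 = -889617949/188055552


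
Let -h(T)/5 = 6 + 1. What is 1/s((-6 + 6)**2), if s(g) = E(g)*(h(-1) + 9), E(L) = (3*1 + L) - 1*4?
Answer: 1/26 ≈ 0.038462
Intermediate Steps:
h(T) = -35 (h(T) = -5*(6 + 1) = -5*7 = -35)
E(L) = -1 + L (E(L) = (3 + L) - 4 = -1 + L)
s(g) = 26 - 26*g (s(g) = (-1 + g)*(-35 + 9) = (-1 + g)*(-26) = 26 - 26*g)
1/s((-6 + 6)**2) = 1/(26 - 26*(-6 + 6)**2) = 1/(26 - 26*0**2) = 1/(26 - 26*0) = 1/(26 + 0) = 1/26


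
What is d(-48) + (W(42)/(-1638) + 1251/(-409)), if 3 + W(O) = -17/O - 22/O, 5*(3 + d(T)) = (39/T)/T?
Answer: -18166799533/3001340160 ≈ -6.0529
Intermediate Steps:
d(T) = -3 + 39/(5*T**2) (d(T) = -3 + ((39/T)/T)/5 = -3 + (39/T**2)/5 = -3 + 39/(5*T**2))
W(O) = -3 - 39/O (W(O) = -3 + (-17/O - 22/O) = -3 - 39/O)
d(-48) + (W(42)/(-1638) + 1251/(-409)) = (-3 + (39/5)/(-48)**2) + ((-3 - 39/42)/(-1638) + 1251/(-409)) = (-3 + (39/5)*(1/2304)) + ((-3 - 39*1/42)*(-1/1638) + 1251*(-1/409)) = (-3 + 13/3840) + ((-3 - 13/14)*(-1/1638) - 1251/409) = -11507/3840 + (-55/14*(-1/1638) - 1251/409) = -11507/3840 + (55/22932 - 1251/409) = -11507/3840 - 28665437/9379188 = -18166799533/3001340160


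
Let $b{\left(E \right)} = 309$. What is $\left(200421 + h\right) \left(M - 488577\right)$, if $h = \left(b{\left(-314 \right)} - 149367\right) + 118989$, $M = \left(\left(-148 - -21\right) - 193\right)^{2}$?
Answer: $-65786024304$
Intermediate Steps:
$M = 102400$ ($M = \left(\left(-148 + 21\right) - 193\right)^{2} = \left(-127 - 193\right)^{2} = \left(-320\right)^{2} = 102400$)
$h = -30069$ ($h = \left(309 - 149367\right) + 118989 = -149058 + 118989 = -30069$)
$\left(200421 + h\right) \left(M - 488577\right) = \left(200421 - 30069\right) \left(102400 - 488577\right) = 170352 \left(-386177\right) = -65786024304$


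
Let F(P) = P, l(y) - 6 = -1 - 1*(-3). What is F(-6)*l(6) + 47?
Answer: -1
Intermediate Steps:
l(y) = 8 (l(y) = 6 + (-1 - 1*(-3)) = 6 + (-1 + 3) = 6 + 2 = 8)
F(-6)*l(6) + 47 = -6*8 + 47 = -48 + 47 = -1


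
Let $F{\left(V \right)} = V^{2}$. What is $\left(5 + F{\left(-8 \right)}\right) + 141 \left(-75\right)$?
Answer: $-10506$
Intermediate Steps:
$\left(5 + F{\left(-8 \right)}\right) + 141 \left(-75\right) = \left(5 + \left(-8\right)^{2}\right) + 141 \left(-75\right) = \left(5 + 64\right) - 10575 = 69 - 10575 = -10506$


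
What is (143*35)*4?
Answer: 20020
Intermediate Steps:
(143*35)*4 = 5005*4 = 20020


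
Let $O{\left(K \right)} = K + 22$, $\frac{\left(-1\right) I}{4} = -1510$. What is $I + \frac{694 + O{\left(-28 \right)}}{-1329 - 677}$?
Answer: $\frac{6057776}{1003} \approx 6039.7$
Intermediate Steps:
$I = 6040$ ($I = \left(-4\right) \left(-1510\right) = 6040$)
$O{\left(K \right)} = 22 + K$
$I + \frac{694 + O{\left(-28 \right)}}{-1329 - 677} = 6040 + \frac{694 + \left(22 - 28\right)}{-1329 - 677} = 6040 + \frac{694 - 6}{-2006} = 6040 + 688 \left(- \frac{1}{2006}\right) = 6040 - \frac{344}{1003} = \frac{6057776}{1003}$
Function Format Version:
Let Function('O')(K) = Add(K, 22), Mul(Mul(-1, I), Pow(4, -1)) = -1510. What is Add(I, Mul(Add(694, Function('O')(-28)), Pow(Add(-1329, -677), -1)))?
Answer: Rational(6057776, 1003) ≈ 6039.7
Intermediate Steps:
I = 6040 (I = Mul(-4, -1510) = 6040)
Function('O')(K) = Add(22, K)
Add(I, Mul(Add(694, Function('O')(-28)), Pow(Add(-1329, -677), -1))) = Add(6040, Mul(Add(694, Add(22, -28)), Pow(Add(-1329, -677), -1))) = Add(6040, Mul(Add(694, -6), Pow(-2006, -1))) = Add(6040, Mul(688, Rational(-1, 2006))) = Add(6040, Rational(-344, 1003)) = Rational(6057776, 1003)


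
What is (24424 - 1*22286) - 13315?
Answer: -11177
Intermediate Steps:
(24424 - 1*22286) - 13315 = (24424 - 22286) - 13315 = 2138 - 13315 = -11177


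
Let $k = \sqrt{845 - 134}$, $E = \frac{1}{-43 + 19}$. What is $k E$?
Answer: $- \frac{\sqrt{79}}{8} \approx -1.111$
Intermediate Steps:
$E = - \frac{1}{24}$ ($E = \frac{1}{-24} = - \frac{1}{24} \approx -0.041667$)
$k = 3 \sqrt{79}$ ($k = \sqrt{711} = 3 \sqrt{79} \approx 26.665$)
$k E = 3 \sqrt{79} \left(- \frac{1}{24}\right) = - \frac{\sqrt{79}}{8}$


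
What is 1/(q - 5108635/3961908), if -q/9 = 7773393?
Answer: -3961908/277177216333231 ≈ -1.4294e-8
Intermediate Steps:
q = -69960537 (q = -9*7773393 = -69960537)
1/(q - 5108635/3961908) = 1/(-69960537 - 5108635/3961908) = 1/(-277177216333231/3961908) = -3961908/277177216333231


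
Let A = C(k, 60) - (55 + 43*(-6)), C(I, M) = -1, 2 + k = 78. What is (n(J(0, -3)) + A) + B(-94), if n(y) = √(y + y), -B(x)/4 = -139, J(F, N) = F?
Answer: 758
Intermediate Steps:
k = 76 (k = -2 + 78 = 76)
B(x) = 556 (B(x) = -4*(-139) = 556)
n(y) = √2*√y (n(y) = √(2*y) = √2*√y)
A = 202 (A = -1 - (55 + 43*(-6)) = -1 - (55 - 258) = -1 - 1*(-203) = -1 + 203 = 202)
(n(J(0, -3)) + A) + B(-94) = (√2*√0 + 202) + 556 = (√2*0 + 202) + 556 = (0 + 202) + 556 = 202 + 556 = 758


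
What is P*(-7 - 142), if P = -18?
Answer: 2682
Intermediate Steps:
P*(-7 - 142) = -18*(-7 - 142) = -18*(-149) = 2682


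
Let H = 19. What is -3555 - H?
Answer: -3574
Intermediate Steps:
-3555 - H = -3555 - 1*19 = -3555 - 19 = -3574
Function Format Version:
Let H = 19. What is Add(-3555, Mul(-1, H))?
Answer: -3574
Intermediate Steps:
Add(-3555, Mul(-1, H)) = Add(-3555, Mul(-1, 19)) = Add(-3555, -19) = -3574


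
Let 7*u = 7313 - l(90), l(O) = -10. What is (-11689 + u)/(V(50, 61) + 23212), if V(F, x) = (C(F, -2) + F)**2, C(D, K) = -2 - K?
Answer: -18625/44996 ≈ -0.41393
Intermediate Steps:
V(F, x) = F**2 (V(F, x) = ((-2 - 1*(-2)) + F)**2 = ((-2 + 2) + F)**2 = (0 + F)**2 = F**2)
u = 7323/7 (u = (7313 - 1*(-10))/7 = (7313 + 10)/7 = (1/7)*7323 = 7323/7 ≈ 1046.1)
(-11689 + u)/(V(50, 61) + 23212) = (-11689 + 7323/7)/(50**2 + 23212) = -74500/(7*(2500 + 23212)) = -74500/7/25712 = -74500/7*1/25712 = -18625/44996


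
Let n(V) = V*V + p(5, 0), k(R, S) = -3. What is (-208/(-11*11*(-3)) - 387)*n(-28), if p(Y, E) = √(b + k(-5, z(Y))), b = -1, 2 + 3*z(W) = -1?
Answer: -110300176/363 - 281378*I/363 ≈ -3.0386e+5 - 775.15*I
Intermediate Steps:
z(W) = -1 (z(W) = -⅔ + (⅓)*(-1) = -⅔ - ⅓ = -1)
p(Y, E) = 2*I (p(Y, E) = √(-1 - 3) = √(-4) = 2*I)
n(V) = V² + 2*I (n(V) = V*V + 2*I = V² + 2*I)
(-208/(-11*11*(-3)) - 387)*n(-28) = (-208/(-11*11*(-3)) - 387)*((-28)² + 2*I) = (-208/((-121*(-3))) - 387)*(784 + 2*I) = (-208/363 - 387)*(784 + 2*I) = -140689*(784 + 2*I)/363 = -110300176/363 - 281378*I/363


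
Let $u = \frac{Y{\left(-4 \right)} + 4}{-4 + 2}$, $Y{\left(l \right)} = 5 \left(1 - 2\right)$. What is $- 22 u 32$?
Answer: $-352$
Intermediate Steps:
$Y{\left(l \right)} = -5$ ($Y{\left(l \right)} = 5 \left(-1\right) = -5$)
$u = \frac{1}{2}$ ($u = \frac{-5 + 4}{-4 + 2} = - \frac{1}{-2} = \left(-1\right) \left(- \frac{1}{2}\right) = \frac{1}{2} \approx 0.5$)
$- 22 u 32 = \left(-22\right) \frac{1}{2} \cdot 32 = \left(-11\right) 32 = -352$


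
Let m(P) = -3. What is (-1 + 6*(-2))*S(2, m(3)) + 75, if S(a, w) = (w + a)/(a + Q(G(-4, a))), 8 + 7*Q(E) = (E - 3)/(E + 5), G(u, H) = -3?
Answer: 316/3 ≈ 105.33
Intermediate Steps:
Q(E) = -8/7 + (-3 + E)/(7*(5 + E)) (Q(E) = -8/7 + ((E - 3)/(E + 5))/7 = -8/7 + ((-3 + E)/(5 + E))/7 = -8/7 + (-3 + E)/(7*(5 + E)))
S(a, w) = (a + w)/(-11/7 + a) (S(a, w) = (w + a)/(a + (-43/7 - 1*(-3))/(5 - 3)) = (a + w)/(a + (-43/7 + 3)/2) = (a + w)/(a + (1/2)*(-22/7)) = (a + w)/(a - 11/7) = (a + w)/(-11/7 + a))
(-1 + 6*(-2))*S(2, m(3)) + 75 = (-1 + 6*(-2))*(7*(2 - 3)/(-11 + 7*2)) + 75 = (-1 - 12)*(7*(-1)/(-11 + 14)) + 75 = -91*(-1)/3 + 75 = -13*(-7/3) + 75 = 91/3 + 75 = 316/3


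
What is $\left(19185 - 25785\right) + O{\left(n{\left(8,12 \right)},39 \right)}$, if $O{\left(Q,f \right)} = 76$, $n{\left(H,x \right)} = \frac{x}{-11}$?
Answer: $-6524$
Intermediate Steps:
$n{\left(H,x \right)} = - \frac{x}{11}$ ($n{\left(H,x \right)} = x \left(- \frac{1}{11}\right) = - \frac{x}{11}$)
$\left(19185 - 25785\right) + O{\left(n{\left(8,12 \right)},39 \right)} = \left(19185 - 25785\right) + 76 = -6600 + 76 = -6524$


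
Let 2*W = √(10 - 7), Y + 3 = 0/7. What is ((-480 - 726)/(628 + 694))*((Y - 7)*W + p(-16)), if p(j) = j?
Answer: 9648/661 + 3015*√3/661 ≈ 22.496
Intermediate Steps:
Y = -3 (Y = -3 + 0/7 = -3 + 0*(⅐) = -3 + 0 = -3)
W = √3/2 (W = √(10 - 7)/2 = √3/2 ≈ 0.86602)
((-480 - 726)/(628 + 694))*((Y - 7)*W + p(-16)) = ((-480 - 726)/(628 + 694))*((-3 - 7)*(√3/2) - 16) = (-1206/1322)*(-5*√3 - 16) = (-1206*1/1322)*(-5*√3 - 16) = -603*(-16 - 5*√3)/661 = 9648/661 + 3015*√3/661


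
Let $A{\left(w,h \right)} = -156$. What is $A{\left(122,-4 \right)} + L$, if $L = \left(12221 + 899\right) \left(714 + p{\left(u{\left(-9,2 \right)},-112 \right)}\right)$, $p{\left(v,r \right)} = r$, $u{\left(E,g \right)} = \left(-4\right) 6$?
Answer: $7898084$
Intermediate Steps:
$u{\left(E,g \right)} = -24$
$L = 7898240$ ($L = \left(12221 + 899\right) \left(714 - 112\right) = 13120 \cdot 602 = 7898240$)
$A{\left(122,-4 \right)} + L = -156 + 7898240 = 7898084$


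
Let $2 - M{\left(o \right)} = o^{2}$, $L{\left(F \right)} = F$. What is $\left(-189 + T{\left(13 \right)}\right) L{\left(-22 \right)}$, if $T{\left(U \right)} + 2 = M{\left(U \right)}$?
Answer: $7876$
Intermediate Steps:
$M{\left(o \right)} = 2 - o^{2}$
$T{\left(U \right)} = - U^{2}$ ($T{\left(U \right)} = -2 - \left(-2 + U^{2}\right) = - U^{2}$)
$\left(-189 + T{\left(13 \right)}\right) L{\left(-22 \right)} = \left(-189 - 13^{2}\right) \left(-22\right) = \left(-189 - 169\right) \left(-22\right) = \left(-358\right) \left(-22\right) = 7876$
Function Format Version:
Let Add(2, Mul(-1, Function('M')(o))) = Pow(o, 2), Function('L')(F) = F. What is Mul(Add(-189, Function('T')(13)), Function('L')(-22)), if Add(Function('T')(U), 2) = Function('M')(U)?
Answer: 7876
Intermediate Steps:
Function('M')(o) = Add(2, Mul(-1, Pow(o, 2)))
Function('T')(U) = Mul(-1, Pow(U, 2)) (Function('T')(U) = Add(-2, Add(2, Mul(-1, Pow(U, 2)))) = Mul(-1, Pow(U, 2)))
Mul(Add(-189, Function('T')(13)), Function('L')(-22)) = Mul(Add(-189, Mul(-1, Pow(13, 2))), -22) = Mul(Add(-189, Mul(-1, 169)), -22) = Mul(Add(-189, -169), -22) = Mul(-358, -22) = 7876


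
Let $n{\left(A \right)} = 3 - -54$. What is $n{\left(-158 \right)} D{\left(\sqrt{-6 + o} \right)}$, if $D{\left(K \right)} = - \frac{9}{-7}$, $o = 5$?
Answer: $\frac{513}{7} \approx 73.286$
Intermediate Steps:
$D{\left(K \right)} = \frac{9}{7}$ ($D{\left(K \right)} = \left(-9\right) \left(- \frac{1}{7}\right) = \frac{9}{7}$)
$n{\left(A \right)} = 57$ ($n{\left(A \right)} = 3 + 54 = 57$)
$n{\left(-158 \right)} D{\left(\sqrt{-6 + o} \right)} = 57 \cdot \frac{9}{7} = \frac{513}{7}$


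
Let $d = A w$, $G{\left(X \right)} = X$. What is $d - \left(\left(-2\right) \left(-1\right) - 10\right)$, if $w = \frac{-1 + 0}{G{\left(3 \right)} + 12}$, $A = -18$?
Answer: $\frac{46}{5} \approx 9.2$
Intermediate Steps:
$w = - \frac{1}{15}$ ($w = \frac{-1 + 0}{3 + 12} = - \frac{1}{15} \approx -0.066667$)
$d = \frac{6}{5}$ ($d = \left(-18\right) \left(- \frac{1}{15}\right) = \frac{6}{5} \approx 1.2$)
$d - \left(\left(-2\right) \left(-1\right) - 10\right) = \frac{6}{5} - \left(\left(-2\right) \left(-1\right) - 10\right) = \frac{6}{5} - \left(2 - 10\right) = \frac{6}{5} - -8 = \frac{6}{5} + 8 = \frac{46}{5}$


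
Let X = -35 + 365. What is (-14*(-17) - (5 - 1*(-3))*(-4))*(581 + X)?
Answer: 245970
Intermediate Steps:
X = 330
(-14*(-17) - (5 - 1*(-3))*(-4))*(581 + X) = (-14*(-17) - (5 - 1*(-3))*(-4))*(581 + 330) = (238 - (5 + 3)*(-4))*911 = (238 - 1*8*(-4))*911 = (238 - 8*(-4))*911 = (238 + 32)*911 = 270*911 = 245970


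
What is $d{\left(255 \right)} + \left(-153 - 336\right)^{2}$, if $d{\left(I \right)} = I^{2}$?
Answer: $304146$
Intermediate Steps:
$d{\left(255 \right)} + \left(-153 - 336\right)^{2} = 255^{2} + \left(-153 - 336\right)^{2} = 65025 + \left(-489\right)^{2} = 65025 + 239121 = 304146$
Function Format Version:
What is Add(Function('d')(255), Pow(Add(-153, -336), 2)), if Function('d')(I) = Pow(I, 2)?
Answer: 304146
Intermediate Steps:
Add(Function('d')(255), Pow(Add(-153, -336), 2)) = Add(Pow(255, 2), Pow(Add(-153, -336), 2)) = Add(65025, Pow(-489, 2)) = Add(65025, 239121) = 304146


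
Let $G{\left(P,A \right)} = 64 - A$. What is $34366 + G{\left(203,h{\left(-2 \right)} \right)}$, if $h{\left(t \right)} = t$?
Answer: $34432$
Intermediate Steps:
$34366 + G{\left(203,h{\left(-2 \right)} \right)} = 34366 + \left(64 - -2\right) = 34366 + \left(64 + 2\right) = 34366 + 66 = 34432$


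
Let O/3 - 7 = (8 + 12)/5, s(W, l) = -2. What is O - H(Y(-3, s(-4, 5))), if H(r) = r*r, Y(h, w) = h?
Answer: 24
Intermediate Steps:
H(r) = r**2
O = 33 (O = 21 + 3*((8 + 12)/5) = 21 + 3*((1/5)*20) = 21 + 3*4 = 21 + 12 = 33)
O - H(Y(-3, s(-4, 5))) = 33 - 1*(-3)**2 = 33 - 1*9 = 33 - 9 = 24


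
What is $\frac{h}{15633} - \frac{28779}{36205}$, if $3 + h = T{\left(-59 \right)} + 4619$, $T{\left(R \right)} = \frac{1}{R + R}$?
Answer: $- \frac{33368055791}{66787146270} \approx -0.49962$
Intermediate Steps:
$T{\left(R \right)} = \frac{1}{2 R}$
$h = \frac{544687}{118}$ ($h = -3 + \left(\frac{1}{2 \left(-59\right)} + 4619\right) = -3 + \left(\frac{1}{2} \left(- \frac{1}{59}\right) + 4619\right) = -3 + \left(- \frac{1}{118} + 4619\right) = -3 + \frac{545041}{118} = \frac{544687}{118} \approx 4616.0$)
$\frac{h}{15633} - \frac{28779}{36205} = \frac{544687}{118 \cdot 15633} - \frac{28779}{36205} = \frac{544687}{118} \cdot \frac{1}{15633} - \frac{28779}{36205} = \frac{544687}{1844694} - \frac{28779}{36205} = - \frac{33368055791}{66787146270}$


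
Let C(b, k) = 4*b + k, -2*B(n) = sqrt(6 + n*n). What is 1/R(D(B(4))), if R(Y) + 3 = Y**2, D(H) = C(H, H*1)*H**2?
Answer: 8/33251 ≈ 0.00024059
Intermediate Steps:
B(n) = -sqrt(6 + n**2)/2 (B(n) = -sqrt(6 + n*n)/2 = -sqrt(6 + n**2)/2)
C(b, k) = k + 4*b
D(H) = 5*H**3 (D(H) = (H*1 + 4*H)*H**2 = (H + 4*H)*H**2 = (5*H)*H**2 = 5*H**3)
R(Y) = -3 + Y**2
1/R(D(B(4))) = 1/(-3 + (5*(-sqrt(6 + 4**2)/2)**3)**2) = 1/(-3 + (5*(-sqrt(6 + 16)/2)**3)**2) = 1/(-3 + (5*(-sqrt(22)/2)**3)**2) = 1/(-3 + (5*(-11*sqrt(22)/4))**2) = 1/(-3 + (-55*sqrt(22)/4)**2) = 1/(-3 + 33275/8) = 1/(33251/8) = 8/33251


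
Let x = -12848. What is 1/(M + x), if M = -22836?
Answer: -1/35684 ≈ -2.8024e-5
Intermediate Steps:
1/(M + x) = 1/(-22836 - 12848) = 1/(-35684) = -1/35684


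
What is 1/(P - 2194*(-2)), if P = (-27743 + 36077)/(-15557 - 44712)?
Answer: 60269/264452038 ≈ 0.00022790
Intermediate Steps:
P = -8334/60269 (P = 8334/(-60269) = 8334*(-1/60269) = -8334/60269 ≈ -0.13828)
1/(P - 2194*(-2)) = 1/(-8334/60269 - 2194*(-2)) = 1/(-8334/60269 + 4388) = 1/(264452038/60269) = 60269/264452038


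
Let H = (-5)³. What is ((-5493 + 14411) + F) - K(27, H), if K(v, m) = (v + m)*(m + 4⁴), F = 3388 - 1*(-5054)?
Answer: 30198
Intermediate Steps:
H = -125
F = 8442 (F = 3388 + 5054 = 8442)
K(v, m) = (256 + m)*(m + v) (K(v, m) = (m + v)*(m + 256) = (m + v)*(256 + m) = (256 + m)*(m + v))
((-5493 + 14411) + F) - K(27, H) = ((-5493 + 14411) + 8442) - ((-125)² + 256*(-125) + 256*27 - 125*27) = (8918 + 8442) - (15625 - 32000 + 6912 - 3375) = 17360 - 1*(-12838) = 17360 + 12838 = 30198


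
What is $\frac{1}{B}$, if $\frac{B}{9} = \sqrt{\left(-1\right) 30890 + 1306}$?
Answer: $- \frac{i}{1548} \approx - 0.000646 i$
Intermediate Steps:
$B = 1548 i$ ($B = 9 \sqrt{\left(-1\right) 30890 + 1306} = 9 \sqrt{-30890 + 1306} = 9 \sqrt{-29584} = 9 \cdot 172 i = 1548 i \approx 1548.0 i$)
$\frac{1}{B} = \frac{1}{1548 i} = - \frac{i}{1548}$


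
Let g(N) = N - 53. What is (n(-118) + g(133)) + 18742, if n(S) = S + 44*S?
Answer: 13512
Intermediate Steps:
g(N) = -53 + N
n(S) = 45*S
(n(-118) + g(133)) + 18742 = (45*(-118) + (-53 + 133)) + 18742 = (-5310 + 80) + 18742 = -5230 + 18742 = 13512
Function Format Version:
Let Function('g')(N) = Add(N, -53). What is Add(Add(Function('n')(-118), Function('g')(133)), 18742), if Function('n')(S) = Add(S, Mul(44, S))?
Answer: 13512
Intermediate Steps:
Function('g')(N) = Add(-53, N)
Function('n')(S) = Mul(45, S)
Add(Add(Function('n')(-118), Function('g')(133)), 18742) = Add(Add(Mul(45, -118), Add(-53, 133)), 18742) = Add(Add(-5310, 80), 18742) = Add(-5230, 18742) = 13512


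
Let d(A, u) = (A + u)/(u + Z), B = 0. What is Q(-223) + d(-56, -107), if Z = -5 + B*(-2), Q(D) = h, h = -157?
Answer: -17421/112 ≈ -155.54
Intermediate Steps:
Q(D) = -157
Z = -5 (Z = -5 + 0*(-2) = -5 + 0 = -5)
d(A, u) = (A + u)/(-5 + u) (d(A, u) = (A + u)/(u - 5) = (A + u)/(-5 + u))
Q(-223) + d(-56, -107) = -157 + (-56 - 107)/(-5 - 107) = -157 - 163/(-112) = -157 - 1/112*(-163) = -157 + 163/112 = -17421/112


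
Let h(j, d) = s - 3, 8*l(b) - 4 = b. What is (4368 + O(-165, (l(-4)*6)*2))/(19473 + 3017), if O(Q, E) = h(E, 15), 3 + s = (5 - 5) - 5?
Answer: 4357/22490 ≈ 0.19373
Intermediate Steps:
s = -8 (s = -3 + ((5 - 5) - 5) = -3 + (0 - 5) = -3 - 5 = -8)
l(b) = ½ + b/8
h(j, d) = -11 (h(j, d) = -8 - 3 = -11)
O(Q, E) = -11
(4368 + O(-165, (l(-4)*6)*2))/(19473 + 3017) = (4368 - 11)/(19473 + 3017) = 4357/22490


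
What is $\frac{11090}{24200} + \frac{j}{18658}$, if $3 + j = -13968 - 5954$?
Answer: $- \frac{13763389}{22576180} \approx -0.60964$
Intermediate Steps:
$j = -19925$ ($j = -3 - 19922 = -19925$)
$\frac{11090}{24200} + \frac{j}{18658} = \frac{11090}{24200} - \frac{19925}{18658} = 11090 \cdot \frac{1}{24200} - \frac{19925}{18658} = \frac{1109}{2420} - \frac{19925}{18658} = - \frac{13763389}{22576180}$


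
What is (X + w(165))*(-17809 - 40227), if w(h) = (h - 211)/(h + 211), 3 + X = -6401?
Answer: 17468473275/47 ≈ 3.7167e+8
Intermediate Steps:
X = -6404 (X = -3 - 6401 = -6404)
w(h) = (-211 + h)/(211 + h)
(X + w(165))*(-17809 - 40227) = (-6404 + (-211 + 165)/(211 + 165))*(-17809 - 40227) = (-6404 - 46/376)*(-58036) = (-6404 + (1/376)*(-46))*(-58036) = (-6404 - 23/188)*(-58036) = -1203975/188*(-58036) = 17468473275/47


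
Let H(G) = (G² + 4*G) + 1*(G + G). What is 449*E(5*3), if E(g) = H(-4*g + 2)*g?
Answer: 20312760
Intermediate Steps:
H(G) = G² + 6*G (H(G) = (G² + 4*G) + 1*(2*G) = (G² + 4*G) + 2*G = G² + 6*G)
E(g) = g*(2 - 4*g)*(8 - 4*g) (E(g) = ((-4*g + 2)*(6 + (-4*g + 2)))*g = ((2 - 4*g)*(6 + (2 - 4*g)))*g = ((2 - 4*g)*(8 - 4*g))*g = g*(2 - 4*g)*(8 - 4*g))
449*E(5*3) = 449*(8*(5*3)*(-1 + 2*(5*3))*(-2 + 5*3)) = 449*(8*15*(-1 + 2*15)*(-2 + 15)) = 449*(8*15*(-1 + 30)*13) = 449*(8*15*29*13) = 449*45240 = 20312760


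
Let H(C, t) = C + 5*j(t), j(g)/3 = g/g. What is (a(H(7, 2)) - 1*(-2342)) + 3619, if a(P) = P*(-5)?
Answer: 5851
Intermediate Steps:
j(g) = 3 (j(g) = 3*(g/g) = 3*1 = 3)
H(C, t) = 15 + C (H(C, t) = C + 5*3 = C + 15 = 15 + C)
a(P) = -5*P
(a(H(7, 2)) - 1*(-2342)) + 3619 = (-5*(15 + 7) - 1*(-2342)) + 3619 = (-5*22 + 2342) + 3619 = (-110 + 2342) + 3619 = 2232 + 3619 = 5851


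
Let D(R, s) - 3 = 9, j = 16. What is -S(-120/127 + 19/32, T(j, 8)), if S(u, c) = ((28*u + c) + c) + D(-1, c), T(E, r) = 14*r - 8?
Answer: -213531/1016 ≈ -210.17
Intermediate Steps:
D(R, s) = 12 (D(R, s) = 3 + 9 = 12)
T(E, r) = -8 + 14*r
S(u, c) = 12 + 2*c + 28*u (S(u, c) = ((28*u + c) + c) + 12 = ((c + 28*u) + c) + 12 = (2*c + 28*u) + 12 = 12 + 2*c + 28*u)
-S(-120/127 + 19/32, T(j, 8)) = -(12 + 2*(-8 + 14*8) + 28*(-120/127 + 19/32)) = -(12 + 2*(-8 + 112) + 28*(-120*1/127 + 19*(1/32))) = -(12 + 2*104 + 28*(-120/127 + 19/32)) = -(12 + 208 + 28*(-1427/4064)) = -(12 + 208 - 9989/1016) = -1*213531/1016 = -213531/1016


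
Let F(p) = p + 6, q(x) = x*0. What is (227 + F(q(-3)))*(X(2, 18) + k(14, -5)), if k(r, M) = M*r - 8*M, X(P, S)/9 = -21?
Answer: -51027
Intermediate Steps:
X(P, S) = -189 (X(P, S) = 9*(-21) = -189)
q(x) = 0
F(p) = 6 + p
k(r, M) = -8*M + M*r
(227 + F(q(-3)))*(X(2, 18) + k(14, -5)) = (227 + (6 + 0))*(-189 - 5*(-8 + 14)) = (227 + 6)*(-189 - 5*6) = 233*(-189 - 30) = 233*(-219) = -51027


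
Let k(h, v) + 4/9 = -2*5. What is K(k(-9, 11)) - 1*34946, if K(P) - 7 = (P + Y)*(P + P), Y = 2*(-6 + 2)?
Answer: -2798851/81 ≈ -34554.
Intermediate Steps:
k(h, v) = -94/9 (k(h, v) = -4/9 - 2*5 = -4/9 - 10 = -94/9)
Y = -8 (Y = 2*(-4) = -8)
K(P) = 7 + 2*P*(-8 + P) (K(P) = 7 + (P - 8)*(P + P) = 7 + (-8 + P)*(2*P) = 7 + 2*P*(-8 + P))
K(k(-9, 11)) - 1*34946 = (7 - 16*(-94/9) + 2*(-94/9)**2) - 1*34946 = (7 + 1504/9 + 2*(8836/81)) - 34946 = (7 + 1504/9 + 17672/81) - 34946 = 31775/81 - 34946 = -2798851/81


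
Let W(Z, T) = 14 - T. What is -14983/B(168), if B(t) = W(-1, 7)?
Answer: -14983/7 ≈ -2140.4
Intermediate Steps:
B(t) = 7 (B(t) = 14 - 1*7 = 14 - 7 = 7)
-14983/B(168) = -14983/7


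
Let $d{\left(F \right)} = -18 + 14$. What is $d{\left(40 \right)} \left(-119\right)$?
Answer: $476$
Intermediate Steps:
$d{\left(F \right)} = -4$
$d{\left(40 \right)} \left(-119\right) = \left(-4\right) \left(-119\right) = 476$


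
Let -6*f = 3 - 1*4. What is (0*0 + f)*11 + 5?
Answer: 41/6 ≈ 6.8333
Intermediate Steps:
f = ⅙ (f = -(3 - 1*4)/6 = -(3 - 4)/6 = -⅙*(-1) = ⅙ ≈ 0.16667)
(0*0 + f)*11 + 5 = (0*0 + ⅙)*11 + 5 = (0 + ⅙)*11 + 5 = (⅙)*11 + 5 = 11/6 + 5 = 41/6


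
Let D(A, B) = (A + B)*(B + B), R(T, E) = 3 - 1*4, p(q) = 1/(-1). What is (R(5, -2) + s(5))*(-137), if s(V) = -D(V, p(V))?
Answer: -959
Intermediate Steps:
p(q) = -1
R(T, E) = -1 (R(T, E) = 3 - 4 = -1)
D(A, B) = 2*B*(A + B) (D(A, B) = (A + B)*(2*B) = 2*B*(A + B))
s(V) = -2 + 2*V (s(V) = -2*(-1)*(V - 1) = -2*(-1)*(-1 + V) = -(2 - 2*V) = -2 + 2*V)
(R(5, -2) + s(5))*(-137) = (-1 + (-2 + 2*5))*(-137) = (-1 + (-2 + 10))*(-137) = (-1 + 8)*(-137) = 7*(-137) = -959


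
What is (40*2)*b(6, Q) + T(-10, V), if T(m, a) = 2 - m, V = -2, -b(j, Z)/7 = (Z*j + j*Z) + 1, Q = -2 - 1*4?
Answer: 39772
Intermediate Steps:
Q = -6 (Q = -2 - 4 = -6)
b(j, Z) = -7 - 14*Z*j (b(j, Z) = -7*((Z*j + j*Z) + 1) = -7*((Z*j + Z*j) + 1) = -7*(2*Z*j + 1) = -7*(1 + 2*Z*j) = -7 - 14*Z*j)
(40*2)*b(6, Q) + T(-10, V) = (40*2)*(-7 - 14*(-6)*6) + (2 - 1*(-10)) = 80*(-7 + 504) + (2 + 10) = 80*497 + 12 = 39760 + 12 = 39772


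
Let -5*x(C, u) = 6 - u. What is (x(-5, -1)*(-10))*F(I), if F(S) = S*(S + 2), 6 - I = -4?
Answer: 1680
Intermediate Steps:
I = 10 (I = 6 - 1*(-4) = 6 + 4 = 10)
F(S) = S*(2 + S)
x(C, u) = -6/5 + u/5 (x(C, u) = -(6 - u)/5 = -6/5 + u/5)
(x(-5, -1)*(-10))*F(I) = ((-6/5 + (⅕)*(-1))*(-10))*(10*(2 + 10)) = ((-6/5 - ⅕)*(-10))*(10*12) = -7/5*(-10)*120 = 14*120 = 1680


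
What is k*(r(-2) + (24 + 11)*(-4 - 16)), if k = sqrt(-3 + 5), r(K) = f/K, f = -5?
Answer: -1395*sqrt(2)/2 ≈ -986.41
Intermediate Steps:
r(K) = -5/K
k = sqrt(2) ≈ 1.4142
k*(r(-2) + (24 + 11)*(-4 - 16)) = sqrt(2)*(-5/(-2) + (24 + 11)*(-4 - 16)) = sqrt(2)*(-5*(-1/2) + 35*(-20)) = sqrt(2)*(5/2 - 700) = sqrt(2)*(-1395/2) = -1395*sqrt(2)/2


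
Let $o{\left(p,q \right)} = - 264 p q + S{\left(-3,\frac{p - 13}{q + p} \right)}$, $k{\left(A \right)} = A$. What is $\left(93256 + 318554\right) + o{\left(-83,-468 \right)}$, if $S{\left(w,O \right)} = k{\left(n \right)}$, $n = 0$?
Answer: $-9843006$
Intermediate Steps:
$S{\left(w,O \right)} = 0$
$o{\left(p,q \right)} = - 264 p q$ ($o{\left(p,q \right)} = - 264 p q + 0 = - 264 p q$)
$\left(93256 + 318554\right) + o{\left(-83,-468 \right)} = \left(93256 + 318554\right) - \left(-21912\right) \left(-468\right) = 411810 - 10254816 = -9843006$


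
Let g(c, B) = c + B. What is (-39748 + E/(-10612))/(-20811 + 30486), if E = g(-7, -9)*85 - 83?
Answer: -421804333/102671100 ≈ -4.1083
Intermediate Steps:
g(c, B) = B + c
E = -1443 (E = (-9 - 7)*85 - 83 = -16*85 - 83 = -1360 - 83 = -1443)
(-39748 + E/(-10612))/(-20811 + 30486) = (-39748 - 1443/(-10612))/(-20811 + 30486) = (-39748 - 1443*(-1/10612))/9675 = (-39748 + 1443/10612)*(1/9675) = -421804333/10612*1/9675 = -421804333/102671100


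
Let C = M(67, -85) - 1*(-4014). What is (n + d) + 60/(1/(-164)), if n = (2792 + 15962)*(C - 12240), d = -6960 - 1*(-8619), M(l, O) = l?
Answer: -153022067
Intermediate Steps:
d = 1659 (d = -6960 + 8619 = 1659)
C = 4081 (C = 67 - 1*(-4014) = 67 + 4014 = 4081)
n = -153013886 (n = (2792 + 15962)*(4081 - 12240) = 18754*(-8159) = -153013886)
(n + d) + 60/(1/(-164)) = (-153013886 + 1659) + 60/(1/(-164)) = -153012227 + 60/(-1/164) = -153012227 + 60*(-164) = -153012227 - 9840 = -153022067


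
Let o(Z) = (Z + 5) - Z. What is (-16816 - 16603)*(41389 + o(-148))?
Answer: -1383346086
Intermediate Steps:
o(Z) = 5 (o(Z) = (5 + Z) - Z = 5)
(-16816 - 16603)*(41389 + o(-148)) = (-16816 - 16603)*(41389 + 5) = -33419*41394 = -1383346086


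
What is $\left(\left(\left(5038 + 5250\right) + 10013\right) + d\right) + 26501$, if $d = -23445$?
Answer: $23357$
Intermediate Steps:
$\left(\left(\left(5038 + 5250\right) + 10013\right) + d\right) + 26501 = \left(\left(\left(5038 + 5250\right) + 10013\right) - 23445\right) + 26501 = \left(\left(10288 + 10013\right) - 23445\right) + 26501 = \left(20301 - 23445\right) + 26501 = -3144 + 26501 = 23357$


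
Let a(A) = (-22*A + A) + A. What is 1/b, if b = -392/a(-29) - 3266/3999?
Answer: -579855/865472 ≈ -0.66999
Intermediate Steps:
a(A) = -20*A (a(A) = -21*A + A = -20*A)
b = -865472/579855 (b = -392/((-20*(-29))) - 3266/3999 = -392/580 - 3266*1/3999 = -392*1/580 - 3266/3999 = -98/145 - 3266/3999 = -865472/579855 ≈ -1.4926)
1/b = 1/(-865472/579855) = -579855/865472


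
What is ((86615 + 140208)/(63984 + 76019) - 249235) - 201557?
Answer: -63112005553/140003 ≈ -4.5079e+5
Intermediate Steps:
((86615 + 140208)/(63984 + 76019) - 249235) - 201557 = (226823/140003 - 249235) - 201557 = -34893420882/140003 - 201557 = -63112005553/140003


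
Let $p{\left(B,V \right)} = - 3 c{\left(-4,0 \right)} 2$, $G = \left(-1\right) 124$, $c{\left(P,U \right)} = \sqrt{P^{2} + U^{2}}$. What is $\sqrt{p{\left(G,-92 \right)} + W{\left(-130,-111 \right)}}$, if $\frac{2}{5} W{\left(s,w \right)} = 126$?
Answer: $\sqrt{291} \approx 17.059$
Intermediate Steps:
$G = -124$
$W{\left(s,w \right)} = 315$ ($W{\left(s,w \right)} = \frac{5}{2} \cdot 126 = 315$)
$p{\left(B,V \right)} = -24$ ($p{\left(B,V \right)} = - 3 \sqrt{\left(-4\right)^{2} + 0^{2}} \cdot 2 = - 3 \sqrt{16 + 0} \cdot 2 = - 3 \sqrt{16} \cdot 2 = \left(-3\right) 4 \cdot 2 = \left(-12\right) 2 = -24$)
$\sqrt{p{\left(G,-92 \right)} + W{\left(-130,-111 \right)}} = \sqrt{-24 + 315} = \sqrt{291}$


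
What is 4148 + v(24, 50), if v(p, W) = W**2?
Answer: 6648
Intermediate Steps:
4148 + v(24, 50) = 4148 + 50**2 = 4148 + 2500 = 6648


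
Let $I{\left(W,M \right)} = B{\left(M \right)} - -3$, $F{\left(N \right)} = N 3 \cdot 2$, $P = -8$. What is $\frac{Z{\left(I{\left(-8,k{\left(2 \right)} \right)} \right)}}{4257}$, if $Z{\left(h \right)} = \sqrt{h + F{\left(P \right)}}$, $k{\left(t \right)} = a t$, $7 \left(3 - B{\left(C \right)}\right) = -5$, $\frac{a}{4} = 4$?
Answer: $\frac{17 i \sqrt{7}}{29799} \approx 0.0015094 i$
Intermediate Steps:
$a = 16$ ($a = 4 \cdot 4 = 16$)
$B{\left(C \right)} = \frac{26}{7}$ ($B{\left(C \right)} = 3 - - \frac{5}{7} = 3 + \frac{5}{7} = \frac{26}{7}$)
$k{\left(t \right)} = 16 t$
$F{\left(N \right)} = 6 N$ ($F{\left(N \right)} = 3 N 2 = 6 N$)
$I{\left(W,M \right)} = \frac{47}{7}$ ($I{\left(W,M \right)} = \frac{26}{7} - -3 = \frac{26}{7} + 3 = \frac{47}{7}$)
$Z{\left(h \right)} = \sqrt{-48 + h}$ ($Z{\left(h \right)} = \sqrt{h + 6 \left(-8\right)} = \sqrt{h - 48} = \sqrt{-48 + h}$)
$\frac{Z{\left(I{\left(-8,k{\left(2 \right)} \right)} \right)}}{4257} = \frac{\sqrt{-48 + \frac{47}{7}}}{4257} = \sqrt{- \frac{289}{7}} \cdot \frac{1}{4257} = \frac{17 i \sqrt{7}}{7} \cdot \frac{1}{4257} = \frac{17 i \sqrt{7}}{29799}$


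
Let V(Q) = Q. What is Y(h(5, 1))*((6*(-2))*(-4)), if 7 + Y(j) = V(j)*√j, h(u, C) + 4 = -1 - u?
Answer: -336 - 480*I*√10 ≈ -336.0 - 1517.9*I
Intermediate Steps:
h(u, C) = -5 - u (h(u, C) = -4 + (-1 - u) = -5 - u)
Y(j) = -7 + j^(3/2) (Y(j) = -7 + j*√j = -7 + j^(3/2))
Y(h(5, 1))*((6*(-2))*(-4)) = (-7 + (-5 - 1*5)^(3/2))*((6*(-2))*(-4)) = (-7 + (-5 - 5)^(3/2))*(-12*(-4)) = (-7 + (-10)^(3/2))*48 = (-7 - 10*I*√10)*48 = -336 - 480*I*√10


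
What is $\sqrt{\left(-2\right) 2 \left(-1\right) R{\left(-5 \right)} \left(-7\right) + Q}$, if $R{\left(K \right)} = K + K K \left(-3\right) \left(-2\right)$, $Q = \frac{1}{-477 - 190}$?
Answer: $\frac{i \sqrt{1806250007}}{667} \approx 63.718 i$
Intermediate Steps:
$Q = - \frac{1}{667}$ ($Q = \frac{1}{-667} = - \frac{1}{667} \approx -0.0014993$)
$R{\left(K \right)} = K + 6 K^{2}$ ($R{\left(K \right)} = K + K - 3 K \left(-2\right) = K + K 6 K = K + 6 K^{2}$)
$\sqrt{\left(-2\right) 2 \left(-1\right) R{\left(-5 \right)} \left(-7\right) + Q} = \sqrt{\left(-2\right) 2 \left(-1\right) \left(- 5 \left(1 + 6 \left(-5\right)\right)\right) \left(-7\right) - \frac{1}{667}} = \sqrt{\left(-4\right) \left(-1\right) \left(- 5 \left(1 - 30\right)\right) \left(-7\right) - \frac{1}{667}} = \sqrt{4 \left(\left(-5\right) \left(-29\right)\right) \left(-7\right) - \frac{1}{667}} = \sqrt{4 \cdot 145 \left(-7\right) - \frac{1}{667}} = \sqrt{580 \left(-7\right) - \frac{1}{667}} = \sqrt{-4060 - \frac{1}{667}} = \sqrt{- \frac{2708021}{667}} = \frac{i \sqrt{1806250007}}{667}$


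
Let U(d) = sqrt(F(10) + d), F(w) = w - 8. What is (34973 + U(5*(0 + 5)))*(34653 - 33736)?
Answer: 32070241 + 2751*sqrt(3) ≈ 3.2075e+7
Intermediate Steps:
F(w) = -8 + w
U(d) = sqrt(2 + d) (U(d) = sqrt((-8 + 10) + d) = sqrt(2 + d))
(34973 + U(5*(0 + 5)))*(34653 - 33736) = (34973 + sqrt(2 + 5*(0 + 5)))*(34653 - 33736) = (34973 + sqrt(2 + 5*5))*917 = (34973 + sqrt(2 + 25))*917 = (34973 + sqrt(27))*917 = (34973 + 3*sqrt(3))*917 = 32070241 + 2751*sqrt(3)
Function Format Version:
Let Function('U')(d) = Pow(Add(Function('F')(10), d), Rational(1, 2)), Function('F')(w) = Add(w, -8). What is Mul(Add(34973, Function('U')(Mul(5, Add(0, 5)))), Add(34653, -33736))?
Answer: Add(32070241, Mul(2751, Pow(3, Rational(1, 2)))) ≈ 3.2075e+7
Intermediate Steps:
Function('F')(w) = Add(-8, w)
Function('U')(d) = Pow(Add(2, d), Rational(1, 2)) (Function('U')(d) = Pow(Add(Add(-8, 10), d), Rational(1, 2)) = Pow(Add(2, d), Rational(1, 2)))
Mul(Add(34973, Function('U')(Mul(5, Add(0, 5)))), Add(34653, -33736)) = Mul(Add(34973, Pow(Add(2, Mul(5, Add(0, 5))), Rational(1, 2))), Add(34653, -33736)) = Mul(Add(34973, Pow(Add(2, Mul(5, 5)), Rational(1, 2))), 917) = Mul(Add(34973, Pow(Add(2, 25), Rational(1, 2))), 917) = Mul(Add(34973, Pow(27, Rational(1, 2))), 917) = Mul(Add(34973, Mul(3, Pow(3, Rational(1, 2)))), 917) = Add(32070241, Mul(2751, Pow(3, Rational(1, 2))))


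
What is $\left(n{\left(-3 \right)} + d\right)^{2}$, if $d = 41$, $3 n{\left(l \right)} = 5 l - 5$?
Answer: $\frac{10609}{9} \approx 1178.8$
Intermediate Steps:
$n{\left(l \right)} = - \frac{5}{3} + \frac{5 l}{3}$ ($n{\left(l \right)} = \frac{5 l - 5}{3} = \frac{-5 + 5 l}{3} = - \frac{5}{3} + \frac{5 l}{3}$)
$\left(n{\left(-3 \right)} + d\right)^{2} = \left(\left(- \frac{5}{3} + \frac{5}{3} \left(-3\right)\right) + 41\right)^{2} = \left(\left(- \frac{5}{3} - 5\right) + 41\right)^{2} = \left(- \frac{20}{3} + 41\right)^{2} = \left(\frac{103}{3}\right)^{2} = \frac{10609}{9}$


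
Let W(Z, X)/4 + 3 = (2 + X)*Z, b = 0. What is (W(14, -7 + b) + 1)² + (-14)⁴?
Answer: 123097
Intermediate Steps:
W(Z, X) = -12 + 4*Z*(2 + X) (W(Z, X) = -12 + 4*((2 + X)*Z) = -12 + 4*(Z*(2 + X)) = -12 + 4*Z*(2 + X))
(W(14, -7 + b) + 1)² + (-14)⁴ = ((-12 + 8*14 + 4*(-7 + 0)*14) + 1)² + (-14)⁴ = ((-12 + 112 + 4*(-7)*14) + 1)² + 38416 = ((-12 + 112 - 392) + 1)² + 38416 = (-292 + 1)² + 38416 = (-291)² + 38416 = 84681 + 38416 = 123097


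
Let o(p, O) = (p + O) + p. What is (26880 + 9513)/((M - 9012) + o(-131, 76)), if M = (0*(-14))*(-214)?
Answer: -1733/438 ≈ -3.9566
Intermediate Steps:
M = 0 (M = 0*(-214) = 0)
o(p, O) = O + 2*p (o(p, O) = (O + p) + p = O + 2*p)
(26880 + 9513)/((M - 9012) + o(-131, 76)) = (26880 + 9513)/((0 - 9012) + (76 + 2*(-131))) = 36393/(-9012 + (76 - 262)) = 36393/(-9012 - 186) = 36393/(-9198) = 36393*(-1/9198) = -1733/438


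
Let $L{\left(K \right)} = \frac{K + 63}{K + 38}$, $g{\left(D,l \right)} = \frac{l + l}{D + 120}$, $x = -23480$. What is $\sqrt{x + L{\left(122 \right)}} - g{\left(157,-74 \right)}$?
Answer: $\frac{148}{277} + \frac{i \sqrt{1502646}}{8} \approx 0.5343 + 153.23 i$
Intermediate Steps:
$g{\left(D,l \right)} = \frac{2 l}{120 + D}$
$L{\left(K \right)} = \frac{63 + K}{38 + K}$
$\sqrt{x + L{\left(122 \right)}} - g{\left(157,-74 \right)} = \sqrt{-23480 + \frac{63 + 122}{38 + 122}} - 2 \left(-74\right) \frac{1}{120 + 157} = \sqrt{-23480 + \frac{1}{160} \cdot 185} - 2 \left(-74\right) \frac{1}{277} = \sqrt{-23480 + \frac{37}{32}} - - \frac{148}{277} = \sqrt{- \frac{751323}{32}} + \frac{148}{277} = \frac{i \sqrt{1502646}}{8} + \frac{148}{277} = \frac{148}{277} + \frac{i \sqrt{1502646}}{8}$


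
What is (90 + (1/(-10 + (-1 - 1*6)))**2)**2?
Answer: 676572121/83521 ≈ 8100.6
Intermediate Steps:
(90 + (1/(-10 + (-1 - 1*6)))**2)**2 = (90 + (1/(-10 + (-1 - 6)))**2)**2 = (90 + (1/(-10 - 7))**2)**2 = (90 + (1/(-17))**2)**2 = (90 + (-1/17)**2)**2 = (90 + 1/289)**2 = (26011/289)**2 = 676572121/83521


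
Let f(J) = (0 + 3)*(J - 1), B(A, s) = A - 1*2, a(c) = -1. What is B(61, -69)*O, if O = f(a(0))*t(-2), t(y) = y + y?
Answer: 1416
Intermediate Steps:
B(A, s) = -2 + A (B(A, s) = A - 2 = -2 + A)
f(J) = -3 + 3*J (f(J) = 3*(-1 + J) = -3 + 3*J)
t(y) = 2*y
O = 24 (O = (-3 + 3*(-1))*(2*(-2)) = (-3 - 3)*(-4) = -6*(-4) = 24)
B(61, -69)*O = (-2 + 61)*24 = 59*24 = 1416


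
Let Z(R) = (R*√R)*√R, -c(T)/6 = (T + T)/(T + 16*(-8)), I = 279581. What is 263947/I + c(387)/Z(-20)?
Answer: 6511633759/7241147900 ≈ 0.89925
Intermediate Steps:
c(T) = -12*T/(-128 + T) (c(T) = -6*(T + T)/(T + 16*(-8)) = -6*2*T/(T - 128) = -6*2*T/(-128 + T) = -12*T/(-128 + T))
Z(R) = R² (Z(R) = R^(3/2)*√R = R²)
263947/I + c(387)/Z(-20) = 263947/279581 + (-12*387/(-128 + 387))/((-20)²) = 263947*(1/279581) - 12*387/259/400 = 263947/279581 - 12*387*1/259*(1/400) = 263947/279581 - 4644/259*1/400 = 263947/279581 - 1161/25900 = 6511633759/7241147900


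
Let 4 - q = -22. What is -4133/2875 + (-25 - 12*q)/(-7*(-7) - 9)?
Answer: -226839/23000 ≈ -9.8626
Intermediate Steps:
q = 26 (q = 4 - 1*(-22) = 4 + 22 = 26)
-4133/2875 + (-25 - 12*q)/(-7*(-7) - 9) = -4133/2875 + (-25 - 12*26)/(-7*(-7) - 9) = -4133*1/2875 + (-25 - 312)/(49 - 9) = -4133/2875 - 337/40 = -226839/23000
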